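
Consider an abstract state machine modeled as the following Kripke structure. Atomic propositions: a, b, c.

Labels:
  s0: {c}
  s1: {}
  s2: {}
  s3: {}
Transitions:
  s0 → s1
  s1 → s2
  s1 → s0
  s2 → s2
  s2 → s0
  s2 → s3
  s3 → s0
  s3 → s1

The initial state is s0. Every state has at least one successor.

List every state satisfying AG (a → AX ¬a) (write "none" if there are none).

States satisfying a → AX ¬a: {s0, s1, s2, s3}.
States satisfying AG (a → AX ¬a): {s0, s1, s2, s3}.

{s0, s1, s2, s3}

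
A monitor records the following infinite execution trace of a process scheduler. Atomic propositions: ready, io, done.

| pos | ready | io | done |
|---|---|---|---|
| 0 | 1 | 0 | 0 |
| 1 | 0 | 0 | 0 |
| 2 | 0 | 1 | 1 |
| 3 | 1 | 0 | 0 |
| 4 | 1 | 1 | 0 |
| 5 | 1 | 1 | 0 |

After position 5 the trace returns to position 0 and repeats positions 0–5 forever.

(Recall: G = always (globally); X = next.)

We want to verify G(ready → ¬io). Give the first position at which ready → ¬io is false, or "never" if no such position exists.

4

Check ready → ¬io at each position in order: 0 ✓, 1 ✓, 2 ✓, 3 ✓.
At position 4 the labels are {io, ready}, so ready → ¬io is false there. This is the first violation.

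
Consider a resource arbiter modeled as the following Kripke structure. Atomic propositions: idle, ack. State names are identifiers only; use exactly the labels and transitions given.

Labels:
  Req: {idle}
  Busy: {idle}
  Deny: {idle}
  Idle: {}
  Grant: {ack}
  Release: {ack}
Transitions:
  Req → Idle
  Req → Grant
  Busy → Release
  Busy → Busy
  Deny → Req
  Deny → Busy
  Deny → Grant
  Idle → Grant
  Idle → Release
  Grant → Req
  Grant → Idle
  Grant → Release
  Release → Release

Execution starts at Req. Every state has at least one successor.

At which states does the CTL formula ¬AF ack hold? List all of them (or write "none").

States satisfying ack: {Grant, Release}.
States satisfying AF ack: {Req, Idle, Grant, Release}.
States satisfying ¬AF ack: {Busy, Deny}.

{Busy, Deny}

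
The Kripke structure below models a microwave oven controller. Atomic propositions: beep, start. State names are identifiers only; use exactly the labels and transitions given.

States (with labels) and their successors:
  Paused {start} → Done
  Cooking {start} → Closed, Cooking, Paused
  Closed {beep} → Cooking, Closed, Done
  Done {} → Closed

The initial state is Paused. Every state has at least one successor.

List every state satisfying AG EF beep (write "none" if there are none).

States satisfying EF beep: {Paused, Cooking, Closed, Done}.
States satisfying AG EF beep: {Paused, Cooking, Closed, Done}.

{Paused, Cooking, Closed, Done}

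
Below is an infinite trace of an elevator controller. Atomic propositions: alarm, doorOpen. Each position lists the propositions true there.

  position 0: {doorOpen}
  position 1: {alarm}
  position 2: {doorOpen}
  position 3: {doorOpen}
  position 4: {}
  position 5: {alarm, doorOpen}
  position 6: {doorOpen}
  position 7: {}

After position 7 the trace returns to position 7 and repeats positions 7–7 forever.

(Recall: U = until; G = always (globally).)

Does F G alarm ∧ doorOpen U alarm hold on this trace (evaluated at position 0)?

No

G alarm is false at every position 0..7, so it never becomes true and F G alarm fails.
Walking from position 0: alarm first holds at position 1, and doorOpen holds at every earlier position along the way, so doorOpen U alarm holds.
At position 0: F G alarm is false; doorOpen U alarm is true; so F G alarm ∧ doorOpen U alarm is false.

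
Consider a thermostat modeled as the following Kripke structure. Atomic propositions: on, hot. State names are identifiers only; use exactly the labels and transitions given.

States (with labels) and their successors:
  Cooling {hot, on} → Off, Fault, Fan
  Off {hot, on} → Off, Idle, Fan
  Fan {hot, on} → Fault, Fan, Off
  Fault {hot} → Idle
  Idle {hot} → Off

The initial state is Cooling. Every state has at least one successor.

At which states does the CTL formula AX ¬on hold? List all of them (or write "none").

States satisfying ¬on: {Fault, Idle}.
States satisfying AX ¬on: {Fault}.

{Fault}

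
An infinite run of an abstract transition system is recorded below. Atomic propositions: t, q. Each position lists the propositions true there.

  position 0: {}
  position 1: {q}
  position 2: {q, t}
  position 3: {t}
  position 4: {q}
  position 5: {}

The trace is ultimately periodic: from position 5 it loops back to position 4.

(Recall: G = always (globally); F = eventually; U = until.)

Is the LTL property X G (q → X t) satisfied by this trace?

The position after 0 is 1; G (q → X t) is false there.

Violated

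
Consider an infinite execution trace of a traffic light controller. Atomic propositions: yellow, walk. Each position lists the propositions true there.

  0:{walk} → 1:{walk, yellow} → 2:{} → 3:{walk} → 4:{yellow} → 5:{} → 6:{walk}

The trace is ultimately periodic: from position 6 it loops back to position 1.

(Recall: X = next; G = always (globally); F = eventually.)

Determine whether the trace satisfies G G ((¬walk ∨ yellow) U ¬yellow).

Holds

G ((¬walk ∨ yellow) U ¬yellow) holds at every position 0..6, and those are all positions ever visited, so G G ((¬walk ∨ yellow) U ¬yellow) holds.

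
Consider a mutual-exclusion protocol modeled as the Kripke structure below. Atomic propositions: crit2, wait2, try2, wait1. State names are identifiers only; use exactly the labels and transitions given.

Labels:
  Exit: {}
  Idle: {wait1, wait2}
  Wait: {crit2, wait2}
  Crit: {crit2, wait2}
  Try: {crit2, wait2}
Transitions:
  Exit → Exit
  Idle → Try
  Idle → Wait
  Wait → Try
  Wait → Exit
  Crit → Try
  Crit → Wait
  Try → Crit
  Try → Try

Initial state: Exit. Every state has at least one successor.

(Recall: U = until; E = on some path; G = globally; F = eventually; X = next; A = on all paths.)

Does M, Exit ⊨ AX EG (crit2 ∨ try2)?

States satisfying EG (crit2 ∨ try2): {Wait, Crit, Try}.
States satisfying AX EG (crit2 ∨ try2): {Idle, Crit, Try}.
Exit ∉ Sat(AX EG (crit2 ∨ try2)).

Violated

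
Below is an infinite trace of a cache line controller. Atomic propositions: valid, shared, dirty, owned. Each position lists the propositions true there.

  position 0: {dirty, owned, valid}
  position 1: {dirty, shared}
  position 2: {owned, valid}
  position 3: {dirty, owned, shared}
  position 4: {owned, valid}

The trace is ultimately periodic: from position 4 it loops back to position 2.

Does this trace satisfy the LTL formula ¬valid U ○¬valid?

Yes

Walking from position 0: ○¬valid first holds at position 0, and ¬valid holds at every earlier position along the way, so ¬valid U ○¬valid holds.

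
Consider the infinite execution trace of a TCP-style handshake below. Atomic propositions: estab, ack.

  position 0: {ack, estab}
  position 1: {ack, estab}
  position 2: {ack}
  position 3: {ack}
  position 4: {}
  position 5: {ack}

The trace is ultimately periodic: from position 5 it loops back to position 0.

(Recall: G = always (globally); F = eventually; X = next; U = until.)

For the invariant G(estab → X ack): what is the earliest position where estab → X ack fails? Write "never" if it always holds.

never

estab → X ack holds at every position 0..5, and those are all the positions the trace ever visits, so the invariant G(estab → X ack) is never violated.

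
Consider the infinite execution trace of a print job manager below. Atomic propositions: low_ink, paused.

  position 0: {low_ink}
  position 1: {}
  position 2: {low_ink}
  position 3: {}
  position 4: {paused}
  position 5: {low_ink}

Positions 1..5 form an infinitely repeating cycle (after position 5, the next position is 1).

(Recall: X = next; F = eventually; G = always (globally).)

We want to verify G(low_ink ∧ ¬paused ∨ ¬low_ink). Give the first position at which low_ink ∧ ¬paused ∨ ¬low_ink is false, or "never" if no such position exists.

never

low_ink ∧ ¬paused ∨ ¬low_ink holds at every position 0..5, and those are all the positions the trace ever visits, so the invariant G(low_ink ∧ ¬paused ∨ ¬low_ink) is never violated.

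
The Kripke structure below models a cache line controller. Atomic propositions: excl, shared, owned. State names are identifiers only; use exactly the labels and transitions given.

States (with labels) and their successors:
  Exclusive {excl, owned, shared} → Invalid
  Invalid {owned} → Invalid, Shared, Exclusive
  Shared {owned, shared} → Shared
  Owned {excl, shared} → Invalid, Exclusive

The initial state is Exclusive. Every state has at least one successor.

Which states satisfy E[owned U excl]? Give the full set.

States satisfying owned: {Exclusive, Invalid, Shared}.
States satisfying excl: {Exclusive, Owned}.
States satisfying E[owned U excl]: {Exclusive, Invalid, Owned}.

{Exclusive, Invalid, Owned}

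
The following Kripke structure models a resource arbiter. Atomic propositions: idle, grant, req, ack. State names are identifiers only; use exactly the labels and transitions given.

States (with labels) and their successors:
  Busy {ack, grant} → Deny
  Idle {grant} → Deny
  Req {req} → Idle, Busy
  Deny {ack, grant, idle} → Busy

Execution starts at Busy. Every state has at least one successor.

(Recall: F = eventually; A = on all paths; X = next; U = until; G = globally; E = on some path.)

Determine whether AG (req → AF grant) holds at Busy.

Holds

States satisfying req → AF grant: {Busy, Idle, Req, Deny}.
States satisfying AG (req → AF grant): {Busy, Idle, Req, Deny}.
Every state reachable from Busy satisfies req → AF grant.
Busy ∈ Sat(AG (req → AF grant)).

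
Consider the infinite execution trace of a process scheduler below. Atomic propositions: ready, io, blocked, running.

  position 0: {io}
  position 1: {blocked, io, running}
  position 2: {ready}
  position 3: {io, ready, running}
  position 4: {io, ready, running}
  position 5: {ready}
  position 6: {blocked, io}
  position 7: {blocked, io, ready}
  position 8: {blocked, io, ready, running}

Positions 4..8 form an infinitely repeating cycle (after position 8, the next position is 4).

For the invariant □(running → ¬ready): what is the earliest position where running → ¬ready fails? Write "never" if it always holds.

Check running → ¬ready at each position in order: 0 ✓, 1 ✓, 2 ✓.
At position 3 the labels are {io, ready, running}, so running → ¬ready is false there. This is the first violation.

3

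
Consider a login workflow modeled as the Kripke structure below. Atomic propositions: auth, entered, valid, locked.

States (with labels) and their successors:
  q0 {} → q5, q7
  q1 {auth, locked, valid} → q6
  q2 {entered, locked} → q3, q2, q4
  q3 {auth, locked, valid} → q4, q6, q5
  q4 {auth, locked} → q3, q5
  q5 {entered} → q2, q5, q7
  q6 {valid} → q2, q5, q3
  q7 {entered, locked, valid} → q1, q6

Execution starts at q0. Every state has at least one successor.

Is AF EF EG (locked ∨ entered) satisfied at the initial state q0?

States satisfying EF EG (locked ∨ entered): {q0, q1, q2, q3, q4, q5, q6, q7}.
States satisfying AF EF EG (locked ∨ entered): {q0, q1, q2, q3, q4, q5, q6, q7}.
q0 ∈ Sat(AF EF EG (locked ∨ entered)).

Satisfied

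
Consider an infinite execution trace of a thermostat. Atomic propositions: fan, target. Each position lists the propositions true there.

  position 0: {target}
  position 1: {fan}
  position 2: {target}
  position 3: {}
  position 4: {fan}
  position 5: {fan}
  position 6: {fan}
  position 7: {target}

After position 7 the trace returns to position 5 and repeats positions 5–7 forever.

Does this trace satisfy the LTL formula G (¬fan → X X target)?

Does not hold

¬fan → X X target must hold at every position from 0 onward. It fails at position 2, so G (¬fan → X X target) is false.
Positions where ¬fan holds: 0, 2, 3, 7.
Check X X target at each: 0→ok, 2→fails, 3→fails, 7→fails.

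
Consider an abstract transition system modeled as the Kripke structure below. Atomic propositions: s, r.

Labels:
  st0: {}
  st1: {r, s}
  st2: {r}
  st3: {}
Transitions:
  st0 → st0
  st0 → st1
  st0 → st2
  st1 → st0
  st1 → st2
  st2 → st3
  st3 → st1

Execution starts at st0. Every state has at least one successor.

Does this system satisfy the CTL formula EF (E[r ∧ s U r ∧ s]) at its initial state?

States satisfying E[r ∧ s U r ∧ s]: {st1}.
States satisfying EF (E[r ∧ s U r ∧ s]): {st0, st1, st2, st3}.
Some path from st0 reaches a state where E[r ∧ s U r ∧ s] holds.
st0 ∈ Sat(EF (E[r ∧ s U r ∧ s])).

Yes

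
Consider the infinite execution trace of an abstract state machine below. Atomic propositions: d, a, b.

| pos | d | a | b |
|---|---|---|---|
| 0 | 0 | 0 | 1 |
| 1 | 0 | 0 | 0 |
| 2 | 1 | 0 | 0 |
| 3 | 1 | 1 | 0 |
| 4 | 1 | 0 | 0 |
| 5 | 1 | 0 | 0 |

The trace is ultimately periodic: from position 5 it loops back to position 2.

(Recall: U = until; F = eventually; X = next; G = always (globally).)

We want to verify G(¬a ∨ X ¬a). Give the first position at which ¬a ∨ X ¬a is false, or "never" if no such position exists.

never

¬a ∨ X ¬a holds at every position 0..5, and those are all the positions the trace ever visits, so the invariant G(¬a ∨ X ¬a) is never violated.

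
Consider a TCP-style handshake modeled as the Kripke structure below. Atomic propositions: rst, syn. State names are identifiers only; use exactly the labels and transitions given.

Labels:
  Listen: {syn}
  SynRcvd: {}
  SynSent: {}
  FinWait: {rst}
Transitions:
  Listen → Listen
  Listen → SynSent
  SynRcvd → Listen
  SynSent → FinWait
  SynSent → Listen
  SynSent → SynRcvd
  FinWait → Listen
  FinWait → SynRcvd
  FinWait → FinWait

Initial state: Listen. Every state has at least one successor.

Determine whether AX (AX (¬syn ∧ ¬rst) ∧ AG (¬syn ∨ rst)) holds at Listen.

Violated

States satisfying AX (¬syn ∧ ¬rst) ∧ AG (¬syn ∨ rst): ∅.
States satisfying AX (AX (¬syn ∧ ¬rst) ∧ AG (¬syn ∨ rst)): ∅.
Listen ∉ Sat(AX (AX (¬syn ∧ ¬rst) ∧ AG (¬syn ∨ rst))).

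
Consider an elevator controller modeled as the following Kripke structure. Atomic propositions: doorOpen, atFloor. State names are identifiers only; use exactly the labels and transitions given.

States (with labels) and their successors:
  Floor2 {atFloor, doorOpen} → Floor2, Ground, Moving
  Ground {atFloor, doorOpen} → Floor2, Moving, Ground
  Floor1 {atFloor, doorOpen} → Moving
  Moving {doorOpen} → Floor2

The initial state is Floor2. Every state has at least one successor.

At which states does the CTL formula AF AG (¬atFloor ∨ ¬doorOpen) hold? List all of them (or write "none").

States satisfying AG (¬atFloor ∨ ¬doorOpen): ∅.
States satisfying AF AG (¬atFloor ∨ ¬doorOpen): ∅.

none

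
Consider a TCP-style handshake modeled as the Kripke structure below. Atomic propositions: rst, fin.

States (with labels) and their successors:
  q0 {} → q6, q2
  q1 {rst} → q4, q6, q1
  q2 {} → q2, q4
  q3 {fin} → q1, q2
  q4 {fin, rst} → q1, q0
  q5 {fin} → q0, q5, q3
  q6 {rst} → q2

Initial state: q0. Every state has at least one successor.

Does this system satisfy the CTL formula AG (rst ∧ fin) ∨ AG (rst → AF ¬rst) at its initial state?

States satisfying rst ∧ fin: {q4}.
States satisfying AG (rst ∧ fin): ∅.
States satisfying rst → AF ¬rst: {q0, q2, q3, q5, q6}.
States satisfying AG (rst → AF ¬rst): ∅.
States satisfying AG (rst ∧ fin) ∨ AG (rst → AF ¬rst): ∅.
q0 ∉ Sat(AG (rst ∧ fin) ∨ AG (rst → AF ¬rst)).

No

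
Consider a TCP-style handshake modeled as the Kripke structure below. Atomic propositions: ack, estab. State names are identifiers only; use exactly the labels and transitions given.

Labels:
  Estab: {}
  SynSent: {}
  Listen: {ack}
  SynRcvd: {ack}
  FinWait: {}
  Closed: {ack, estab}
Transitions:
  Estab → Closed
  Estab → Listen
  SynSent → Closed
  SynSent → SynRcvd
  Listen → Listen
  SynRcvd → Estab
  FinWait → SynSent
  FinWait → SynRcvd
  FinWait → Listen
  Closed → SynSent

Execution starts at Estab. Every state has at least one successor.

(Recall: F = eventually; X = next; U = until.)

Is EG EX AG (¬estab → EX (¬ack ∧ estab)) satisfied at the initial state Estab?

Does not hold

States satisfying EX AG (¬estab → EX (¬ack ∧ estab)): ∅.
States satisfying EG EX AG (¬estab → EX (¬ack ∧ estab)): ∅.
No suitable path/successor from Estab witnesses the formula.
Estab ∉ Sat(EG EX AG (¬estab → EX (¬ack ∧ estab))).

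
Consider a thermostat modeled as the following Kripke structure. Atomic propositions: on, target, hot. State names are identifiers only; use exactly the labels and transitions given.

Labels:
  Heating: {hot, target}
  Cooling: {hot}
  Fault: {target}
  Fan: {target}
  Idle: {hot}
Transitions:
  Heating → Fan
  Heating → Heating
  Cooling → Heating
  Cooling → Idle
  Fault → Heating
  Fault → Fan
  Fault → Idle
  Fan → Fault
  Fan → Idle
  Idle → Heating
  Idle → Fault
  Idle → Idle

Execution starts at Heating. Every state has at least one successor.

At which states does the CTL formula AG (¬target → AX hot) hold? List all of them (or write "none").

States satisfying ¬target → AX hot: {Heating, Cooling, Fault, Fan}.
States satisfying AG (¬target → AX hot): ∅.

none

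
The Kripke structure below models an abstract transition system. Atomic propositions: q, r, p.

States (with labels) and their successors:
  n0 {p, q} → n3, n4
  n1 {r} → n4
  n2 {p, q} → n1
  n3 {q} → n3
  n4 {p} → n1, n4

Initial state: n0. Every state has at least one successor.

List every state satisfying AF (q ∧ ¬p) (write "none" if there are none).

{n3}

States satisfying q ∧ ¬p: {n3}.
States satisfying AF (q ∧ ¬p): {n3}.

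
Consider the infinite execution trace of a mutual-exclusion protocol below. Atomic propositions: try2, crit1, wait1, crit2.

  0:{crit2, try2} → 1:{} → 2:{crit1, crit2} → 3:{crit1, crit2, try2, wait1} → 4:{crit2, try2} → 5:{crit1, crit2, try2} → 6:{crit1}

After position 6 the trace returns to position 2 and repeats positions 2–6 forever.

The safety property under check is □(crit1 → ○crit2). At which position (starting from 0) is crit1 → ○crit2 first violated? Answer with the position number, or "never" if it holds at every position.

5

Check crit1 → ○crit2 at each position in order: 0 ✓, 1 ✓, 2 ✓, 3 ✓, 4 ✓.
At position 5 the labels are {crit1, crit2, try2} and the next position 6 has {crit1}, so crit1 → ○crit2 is false there. This is the first violation.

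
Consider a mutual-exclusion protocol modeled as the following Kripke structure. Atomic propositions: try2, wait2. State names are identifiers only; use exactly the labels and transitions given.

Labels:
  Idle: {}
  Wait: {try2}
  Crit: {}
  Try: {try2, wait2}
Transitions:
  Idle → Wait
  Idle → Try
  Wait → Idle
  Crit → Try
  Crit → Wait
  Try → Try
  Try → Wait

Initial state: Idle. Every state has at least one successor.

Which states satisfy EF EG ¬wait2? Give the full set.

States satisfying EG ¬wait2: {Idle, Wait, Crit}.
States satisfying EF EG ¬wait2: {Idle, Wait, Crit, Try}.

{Idle, Wait, Crit, Try}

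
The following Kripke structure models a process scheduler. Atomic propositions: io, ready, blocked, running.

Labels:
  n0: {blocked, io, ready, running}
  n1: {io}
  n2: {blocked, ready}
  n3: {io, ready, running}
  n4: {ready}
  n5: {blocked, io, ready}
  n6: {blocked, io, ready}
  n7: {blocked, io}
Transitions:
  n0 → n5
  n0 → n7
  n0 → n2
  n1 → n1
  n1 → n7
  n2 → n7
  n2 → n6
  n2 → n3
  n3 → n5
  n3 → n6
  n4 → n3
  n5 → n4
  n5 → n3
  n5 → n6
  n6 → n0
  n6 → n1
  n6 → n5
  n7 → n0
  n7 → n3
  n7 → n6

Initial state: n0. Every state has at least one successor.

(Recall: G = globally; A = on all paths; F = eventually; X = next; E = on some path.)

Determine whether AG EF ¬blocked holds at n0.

States satisfying EF ¬blocked: {n0, n1, n2, n3, n4, n5, n6, n7}.
States satisfying AG EF ¬blocked: {n0, n1, n2, n3, n4, n5, n6, n7}.
Every state reachable from n0 satisfies EF ¬blocked.
n0 ∈ Sat(AG EF ¬blocked).

Holds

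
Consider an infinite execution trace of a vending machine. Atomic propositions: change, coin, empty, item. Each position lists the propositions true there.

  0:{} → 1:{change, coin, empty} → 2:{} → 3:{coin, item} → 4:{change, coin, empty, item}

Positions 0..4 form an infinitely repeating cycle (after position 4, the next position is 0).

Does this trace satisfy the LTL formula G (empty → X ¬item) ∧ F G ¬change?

empty → X ¬item holds at every position 0..4, and those are all positions ever visited, so G (empty → X ¬item) holds.
Positions where empty holds: 1, 4.
Check X ¬item at each: 1→ok, 4→ok.
G ¬change is false at every position 0..4, so it never becomes true and F G ¬change fails.
At position 0: G (empty → X ¬item) is true; F G ¬change is false; so G (empty → X ¬item) ∧ F G ¬change is false.

Violated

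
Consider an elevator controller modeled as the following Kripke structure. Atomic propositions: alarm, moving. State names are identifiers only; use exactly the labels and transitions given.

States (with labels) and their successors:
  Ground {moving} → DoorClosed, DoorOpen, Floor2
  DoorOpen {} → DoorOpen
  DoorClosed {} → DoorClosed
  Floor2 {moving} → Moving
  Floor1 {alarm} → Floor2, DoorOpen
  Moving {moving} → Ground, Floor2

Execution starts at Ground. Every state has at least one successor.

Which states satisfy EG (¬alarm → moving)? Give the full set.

States satisfying ¬alarm → moving: {Ground, Floor2, Floor1, Moving}.
States satisfying EG (¬alarm → moving): {Ground, Floor2, Floor1, Moving}.

{Ground, Floor2, Floor1, Moving}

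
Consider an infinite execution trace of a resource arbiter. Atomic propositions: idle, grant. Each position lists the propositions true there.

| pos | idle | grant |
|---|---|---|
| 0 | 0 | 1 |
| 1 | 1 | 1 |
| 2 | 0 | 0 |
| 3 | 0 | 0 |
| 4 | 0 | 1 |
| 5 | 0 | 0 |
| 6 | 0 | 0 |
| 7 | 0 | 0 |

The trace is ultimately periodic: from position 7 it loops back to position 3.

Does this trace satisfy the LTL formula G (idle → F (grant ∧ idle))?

idle → F (grant ∧ idle) holds at every position 0..7, and those are all positions ever visited, so G (idle → F (grant ∧ idle)) holds.
Positions where idle holds: 1.
Check F (grant ∧ idle) at each: 1→ok.

Holds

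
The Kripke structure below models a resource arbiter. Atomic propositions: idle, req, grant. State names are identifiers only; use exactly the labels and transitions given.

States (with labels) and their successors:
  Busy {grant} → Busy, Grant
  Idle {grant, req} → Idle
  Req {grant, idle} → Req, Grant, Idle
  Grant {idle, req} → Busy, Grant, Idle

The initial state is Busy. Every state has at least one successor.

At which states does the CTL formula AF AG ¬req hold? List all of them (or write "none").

States satisfying AG ¬req: ∅.
States satisfying AF AG ¬req: ∅.

none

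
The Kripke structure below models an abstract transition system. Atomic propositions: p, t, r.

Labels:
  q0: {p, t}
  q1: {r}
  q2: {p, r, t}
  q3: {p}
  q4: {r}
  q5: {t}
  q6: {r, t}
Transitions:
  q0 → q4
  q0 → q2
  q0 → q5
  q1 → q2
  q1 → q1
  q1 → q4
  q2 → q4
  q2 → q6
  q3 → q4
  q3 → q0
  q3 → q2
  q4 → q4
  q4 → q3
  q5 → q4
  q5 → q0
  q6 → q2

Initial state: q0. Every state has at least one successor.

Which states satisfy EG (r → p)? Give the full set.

{q0, q3, q5}

States satisfying r → p: {q0, q2, q3, q5}.
States satisfying EG (r → p): {q0, q3, q5}.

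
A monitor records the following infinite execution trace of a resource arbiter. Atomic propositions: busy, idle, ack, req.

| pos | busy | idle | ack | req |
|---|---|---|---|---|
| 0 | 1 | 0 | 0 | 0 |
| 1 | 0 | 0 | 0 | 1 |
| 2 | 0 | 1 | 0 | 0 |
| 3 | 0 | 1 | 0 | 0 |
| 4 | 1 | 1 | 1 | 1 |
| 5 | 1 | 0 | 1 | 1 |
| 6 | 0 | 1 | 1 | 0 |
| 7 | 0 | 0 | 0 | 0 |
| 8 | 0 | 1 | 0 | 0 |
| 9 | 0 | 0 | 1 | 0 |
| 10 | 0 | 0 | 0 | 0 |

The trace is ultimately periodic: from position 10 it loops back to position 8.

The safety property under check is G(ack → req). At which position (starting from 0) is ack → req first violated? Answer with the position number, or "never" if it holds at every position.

6

Check ack → req at each position in order: 0 ✓, 1 ✓, 2 ✓, 3 ✓, 4 ✓, 5 ✓.
At position 6 the labels are {ack, idle}, so ack → req is false there. This is the first violation.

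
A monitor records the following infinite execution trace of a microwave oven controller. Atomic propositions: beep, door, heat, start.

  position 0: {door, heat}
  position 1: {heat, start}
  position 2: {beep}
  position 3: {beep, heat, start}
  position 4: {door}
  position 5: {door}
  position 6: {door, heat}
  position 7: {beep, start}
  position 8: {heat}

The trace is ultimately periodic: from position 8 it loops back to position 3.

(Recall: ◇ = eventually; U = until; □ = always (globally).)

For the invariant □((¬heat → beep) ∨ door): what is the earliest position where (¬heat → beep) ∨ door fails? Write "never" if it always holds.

never

(¬heat → beep) ∨ door holds at every position 0..8, and those are all the positions the trace ever visits, so the invariant □((¬heat → beep) ∨ door) is never violated.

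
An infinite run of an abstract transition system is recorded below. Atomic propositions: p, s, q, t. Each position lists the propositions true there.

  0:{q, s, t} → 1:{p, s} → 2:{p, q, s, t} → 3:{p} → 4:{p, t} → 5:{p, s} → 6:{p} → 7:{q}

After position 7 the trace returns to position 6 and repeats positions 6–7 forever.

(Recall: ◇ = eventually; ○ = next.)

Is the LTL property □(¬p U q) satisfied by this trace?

No

¬p U q must hold at every position from 0 onward. It fails at position 1, so □(¬p U q) is false.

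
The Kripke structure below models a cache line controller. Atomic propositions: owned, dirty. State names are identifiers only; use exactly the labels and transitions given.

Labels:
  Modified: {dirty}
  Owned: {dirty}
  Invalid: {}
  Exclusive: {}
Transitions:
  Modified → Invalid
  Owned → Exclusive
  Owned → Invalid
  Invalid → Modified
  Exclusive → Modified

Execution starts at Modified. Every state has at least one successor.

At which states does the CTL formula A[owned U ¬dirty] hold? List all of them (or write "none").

States satisfying owned: ∅.
States satisfying ¬dirty: {Invalid, Exclusive}.
States satisfying A[owned U ¬dirty]: {Invalid, Exclusive}.

{Invalid, Exclusive}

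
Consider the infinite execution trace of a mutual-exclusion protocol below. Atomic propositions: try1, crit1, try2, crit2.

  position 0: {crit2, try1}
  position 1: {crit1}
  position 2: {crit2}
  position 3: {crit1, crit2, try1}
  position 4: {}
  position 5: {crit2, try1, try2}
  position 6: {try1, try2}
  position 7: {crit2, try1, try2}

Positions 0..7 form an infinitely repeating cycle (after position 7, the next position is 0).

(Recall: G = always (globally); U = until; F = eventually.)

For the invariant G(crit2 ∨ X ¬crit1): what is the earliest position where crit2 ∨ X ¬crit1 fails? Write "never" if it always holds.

never

crit2 ∨ X ¬crit1 holds at every position 0..7, and those are all the positions the trace ever visits, so the invariant G(crit2 ∨ X ¬crit1) is never violated.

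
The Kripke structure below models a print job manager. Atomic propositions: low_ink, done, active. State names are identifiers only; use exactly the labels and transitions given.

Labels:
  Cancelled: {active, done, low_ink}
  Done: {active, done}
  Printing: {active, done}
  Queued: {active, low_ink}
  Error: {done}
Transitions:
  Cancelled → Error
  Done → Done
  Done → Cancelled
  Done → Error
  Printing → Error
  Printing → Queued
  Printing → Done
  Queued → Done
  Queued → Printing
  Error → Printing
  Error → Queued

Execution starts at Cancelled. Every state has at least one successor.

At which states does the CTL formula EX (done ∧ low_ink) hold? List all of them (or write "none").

{Done}

States satisfying done ∧ low_ink: {Cancelled}.
States satisfying EX (done ∧ low_ink): {Done}.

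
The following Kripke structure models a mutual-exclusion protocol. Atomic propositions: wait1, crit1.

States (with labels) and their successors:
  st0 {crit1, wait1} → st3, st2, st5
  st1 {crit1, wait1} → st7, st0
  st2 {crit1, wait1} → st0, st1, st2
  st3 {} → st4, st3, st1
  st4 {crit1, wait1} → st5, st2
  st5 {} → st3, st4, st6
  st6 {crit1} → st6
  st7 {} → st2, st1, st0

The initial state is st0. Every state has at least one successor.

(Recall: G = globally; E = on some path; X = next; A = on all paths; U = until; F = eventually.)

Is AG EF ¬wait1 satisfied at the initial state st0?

Holds

States satisfying EF ¬wait1: {st0, st1, st2, st3, st4, st5, st6, st7}.
States satisfying AG EF ¬wait1: {st0, st1, st2, st3, st4, st5, st6, st7}.
Every state reachable from st0 satisfies EF ¬wait1.
st0 ∈ Sat(AG EF ¬wait1).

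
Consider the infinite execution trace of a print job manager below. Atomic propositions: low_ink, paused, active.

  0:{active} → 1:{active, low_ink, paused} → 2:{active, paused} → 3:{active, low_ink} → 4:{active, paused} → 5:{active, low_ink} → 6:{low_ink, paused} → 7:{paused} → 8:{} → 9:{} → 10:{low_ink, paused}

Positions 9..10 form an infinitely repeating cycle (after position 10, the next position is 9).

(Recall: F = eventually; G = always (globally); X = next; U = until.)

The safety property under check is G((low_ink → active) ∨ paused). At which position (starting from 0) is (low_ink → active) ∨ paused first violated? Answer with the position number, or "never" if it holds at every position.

(low_ink → active) ∨ paused holds at every position 0..10, and those are all the positions the trace ever visits, so the invariant G((low_ink → active) ∨ paused) is never violated.

never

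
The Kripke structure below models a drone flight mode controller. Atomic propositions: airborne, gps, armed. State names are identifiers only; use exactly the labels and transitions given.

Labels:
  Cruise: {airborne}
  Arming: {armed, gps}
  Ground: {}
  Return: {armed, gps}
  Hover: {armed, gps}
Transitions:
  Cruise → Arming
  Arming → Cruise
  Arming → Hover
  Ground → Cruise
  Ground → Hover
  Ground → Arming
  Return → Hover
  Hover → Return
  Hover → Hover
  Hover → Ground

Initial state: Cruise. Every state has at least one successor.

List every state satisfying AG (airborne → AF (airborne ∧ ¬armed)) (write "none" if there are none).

States satisfying airborne → AF (airborne ∧ ¬armed): {Cruise, Arming, Ground, Return, Hover}.
States satisfying AG (airborne → AF (airborne ∧ ¬armed)): {Cruise, Arming, Ground, Return, Hover}.

{Cruise, Arming, Ground, Return, Hover}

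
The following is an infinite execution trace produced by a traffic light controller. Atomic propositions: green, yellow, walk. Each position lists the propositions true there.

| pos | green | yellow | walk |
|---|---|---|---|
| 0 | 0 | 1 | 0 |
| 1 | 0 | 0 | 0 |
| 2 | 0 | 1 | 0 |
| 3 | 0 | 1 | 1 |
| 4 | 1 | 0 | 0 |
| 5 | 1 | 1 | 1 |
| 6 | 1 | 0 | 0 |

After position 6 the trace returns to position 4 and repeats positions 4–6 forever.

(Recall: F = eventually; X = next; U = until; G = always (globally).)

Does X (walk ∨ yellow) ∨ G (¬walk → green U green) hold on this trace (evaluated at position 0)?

The position after 0 is 1; walk ∨ yellow is false there.
¬walk → green U green must hold at every position from 0 onward. It fails at position 0, so G (¬walk → green U green) is false.
Positions where ¬walk holds: 0, 1, 2, 4, 6.
Check green U green at each: 0→fails, 1→fails, 2→fails, 4→ok, 6→ok.
At position 0: X (walk ∨ yellow) is false; G (¬walk → green U green) is false; so X (walk ∨ yellow) ∨ G (¬walk → green U green) is false.

No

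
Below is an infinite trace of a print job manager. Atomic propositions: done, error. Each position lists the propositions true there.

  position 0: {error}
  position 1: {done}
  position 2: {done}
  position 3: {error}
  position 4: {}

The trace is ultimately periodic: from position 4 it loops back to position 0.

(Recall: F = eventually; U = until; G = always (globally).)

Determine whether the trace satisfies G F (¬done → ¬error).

F (¬done → ¬error) holds at every position 0..4, and those are all positions ever visited, so G F (¬done → ¬error) holds.

Yes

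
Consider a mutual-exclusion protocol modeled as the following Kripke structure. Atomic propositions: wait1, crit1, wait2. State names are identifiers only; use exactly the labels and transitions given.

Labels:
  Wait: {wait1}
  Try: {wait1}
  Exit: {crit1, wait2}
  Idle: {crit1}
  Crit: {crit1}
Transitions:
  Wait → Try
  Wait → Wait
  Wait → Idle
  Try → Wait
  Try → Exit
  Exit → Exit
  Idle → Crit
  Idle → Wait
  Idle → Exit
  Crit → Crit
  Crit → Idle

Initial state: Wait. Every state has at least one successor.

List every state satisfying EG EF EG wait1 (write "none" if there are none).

{Wait, Try, Idle, Crit}

States satisfying EF EG wait1: {Wait, Try, Idle, Crit}.
States satisfying EG EF EG wait1: {Wait, Try, Idle, Crit}.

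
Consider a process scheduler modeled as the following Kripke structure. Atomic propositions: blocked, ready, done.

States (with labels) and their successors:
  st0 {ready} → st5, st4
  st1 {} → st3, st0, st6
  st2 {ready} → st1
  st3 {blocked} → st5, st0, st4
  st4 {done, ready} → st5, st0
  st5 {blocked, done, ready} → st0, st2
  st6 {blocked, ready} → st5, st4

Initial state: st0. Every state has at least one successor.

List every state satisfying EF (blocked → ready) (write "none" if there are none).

States satisfying blocked → ready: {st0, st1, st2, st4, st5, st6}.
States satisfying EF (blocked → ready): {st0, st1, st2, st3, st4, st5, st6}.

{st0, st1, st2, st3, st4, st5, st6}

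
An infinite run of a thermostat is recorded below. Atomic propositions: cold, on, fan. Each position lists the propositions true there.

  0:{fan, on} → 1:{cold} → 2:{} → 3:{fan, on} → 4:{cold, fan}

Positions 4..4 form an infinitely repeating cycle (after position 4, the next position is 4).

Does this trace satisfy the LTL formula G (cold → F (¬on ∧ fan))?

Holds

cold → F (¬on ∧ fan) holds at every position 0..4, and those are all positions ever visited, so G (cold → F (¬on ∧ fan)) holds.
Positions where cold holds: 1, 4.
Check F (¬on ∧ fan) at each: 1→ok, 4→ok.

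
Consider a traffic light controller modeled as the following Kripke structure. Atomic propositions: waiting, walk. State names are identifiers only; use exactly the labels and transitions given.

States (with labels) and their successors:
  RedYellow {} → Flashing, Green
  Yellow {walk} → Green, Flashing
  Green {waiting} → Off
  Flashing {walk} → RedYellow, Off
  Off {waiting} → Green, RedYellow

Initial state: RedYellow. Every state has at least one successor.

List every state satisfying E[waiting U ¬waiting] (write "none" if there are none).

States satisfying waiting: {Green, Off}.
States satisfying ¬waiting: {RedYellow, Yellow, Flashing}.
States satisfying E[waiting U ¬waiting]: {RedYellow, Yellow, Green, Flashing, Off}.

{RedYellow, Yellow, Green, Flashing, Off}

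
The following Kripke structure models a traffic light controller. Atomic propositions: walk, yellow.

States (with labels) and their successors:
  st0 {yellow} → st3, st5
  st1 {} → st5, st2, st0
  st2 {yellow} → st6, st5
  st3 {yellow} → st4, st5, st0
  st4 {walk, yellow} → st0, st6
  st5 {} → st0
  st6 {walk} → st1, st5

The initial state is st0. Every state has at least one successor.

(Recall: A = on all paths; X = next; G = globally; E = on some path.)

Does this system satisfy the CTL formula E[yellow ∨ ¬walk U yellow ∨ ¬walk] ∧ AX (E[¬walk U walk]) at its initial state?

Satisfied

States satisfying yellow ∨ ¬walk: {st0, st1, st2, st3, st4, st5}.
States satisfying E[yellow ∨ ¬walk U yellow ∨ ¬walk]: {st0, st1, st2, st3, st4, st5}.
States satisfying E[¬walk U walk]: {st0, st1, st2, st3, st4, st5, st6}.
States satisfying AX (E[¬walk U walk]): {st0, st1, st2, st3, st4, st5, st6}.
States satisfying E[yellow ∨ ¬walk U yellow ∨ ¬walk] ∧ AX (E[¬walk U walk]): {st0, st1, st2, st3, st4, st5}.
st0 ∈ Sat(E[yellow ∨ ¬walk U yellow ∨ ¬walk] ∧ AX (E[¬walk U walk])).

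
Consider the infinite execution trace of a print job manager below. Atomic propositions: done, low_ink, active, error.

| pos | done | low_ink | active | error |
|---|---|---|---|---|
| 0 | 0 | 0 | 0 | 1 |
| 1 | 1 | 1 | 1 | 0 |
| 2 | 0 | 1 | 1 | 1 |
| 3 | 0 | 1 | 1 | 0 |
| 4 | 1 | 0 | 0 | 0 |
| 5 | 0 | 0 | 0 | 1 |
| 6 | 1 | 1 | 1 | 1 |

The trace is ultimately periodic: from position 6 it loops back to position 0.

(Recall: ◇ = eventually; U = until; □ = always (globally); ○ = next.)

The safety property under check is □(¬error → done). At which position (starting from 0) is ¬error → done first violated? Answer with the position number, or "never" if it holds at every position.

3

Check ¬error → done at each position in order: 0 ✓, 1 ✓, 2 ✓.
At position 3 the labels are {active, low_ink}, so ¬error → done is false there. This is the first violation.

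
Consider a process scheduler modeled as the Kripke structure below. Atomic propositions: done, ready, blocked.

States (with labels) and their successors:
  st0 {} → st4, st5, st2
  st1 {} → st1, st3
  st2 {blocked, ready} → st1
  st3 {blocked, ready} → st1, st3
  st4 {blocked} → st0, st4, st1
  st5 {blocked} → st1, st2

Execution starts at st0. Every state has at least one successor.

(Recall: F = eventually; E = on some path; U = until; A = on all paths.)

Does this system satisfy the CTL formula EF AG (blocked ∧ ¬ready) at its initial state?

No

States satisfying AG (blocked ∧ ¬ready): ∅.
States satisfying EF AG (blocked ∧ ¬ready): ∅.
No suitable path/successor from st0 witnesses the formula.
st0 ∉ Sat(EF AG (blocked ∧ ¬ready)).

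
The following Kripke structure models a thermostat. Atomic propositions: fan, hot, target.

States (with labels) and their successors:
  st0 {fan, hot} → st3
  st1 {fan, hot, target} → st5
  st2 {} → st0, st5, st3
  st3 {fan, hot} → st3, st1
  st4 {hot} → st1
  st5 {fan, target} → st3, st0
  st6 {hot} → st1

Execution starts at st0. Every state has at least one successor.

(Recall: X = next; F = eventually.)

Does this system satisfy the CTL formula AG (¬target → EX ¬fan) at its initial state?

Does not hold

States satisfying ¬target → EX ¬fan: {st1, st5}.
States satisfying AG (¬target → EX ¬fan): ∅.
st0 is reachable from st0 and violates ¬target → EX ¬fan, so AG fails at st0.
st0 ∉ Sat(AG (¬target → EX ¬fan)).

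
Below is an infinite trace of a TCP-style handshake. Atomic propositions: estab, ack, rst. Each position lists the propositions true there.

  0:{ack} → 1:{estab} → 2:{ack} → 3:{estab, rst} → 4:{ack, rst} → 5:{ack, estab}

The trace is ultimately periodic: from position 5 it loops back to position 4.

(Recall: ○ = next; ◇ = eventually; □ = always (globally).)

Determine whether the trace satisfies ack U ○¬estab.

Walking from position 0: ○¬estab first holds at position 1, and ack holds at every earlier position along the way, so ack U ○¬estab holds.

Satisfied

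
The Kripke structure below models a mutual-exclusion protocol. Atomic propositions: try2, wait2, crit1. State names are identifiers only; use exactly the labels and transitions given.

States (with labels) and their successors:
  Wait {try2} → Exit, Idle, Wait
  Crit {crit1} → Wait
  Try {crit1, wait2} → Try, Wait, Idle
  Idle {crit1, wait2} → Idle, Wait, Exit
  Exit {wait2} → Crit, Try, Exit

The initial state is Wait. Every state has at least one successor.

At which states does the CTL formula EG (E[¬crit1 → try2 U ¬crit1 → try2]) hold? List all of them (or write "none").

States satisfying E[¬crit1 → try2 U ¬crit1 → try2]: {Wait, Crit, Try, Idle}.
States satisfying EG (E[¬crit1 → try2 U ¬crit1 → try2]): {Wait, Crit, Try, Idle}.

{Wait, Crit, Try, Idle}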